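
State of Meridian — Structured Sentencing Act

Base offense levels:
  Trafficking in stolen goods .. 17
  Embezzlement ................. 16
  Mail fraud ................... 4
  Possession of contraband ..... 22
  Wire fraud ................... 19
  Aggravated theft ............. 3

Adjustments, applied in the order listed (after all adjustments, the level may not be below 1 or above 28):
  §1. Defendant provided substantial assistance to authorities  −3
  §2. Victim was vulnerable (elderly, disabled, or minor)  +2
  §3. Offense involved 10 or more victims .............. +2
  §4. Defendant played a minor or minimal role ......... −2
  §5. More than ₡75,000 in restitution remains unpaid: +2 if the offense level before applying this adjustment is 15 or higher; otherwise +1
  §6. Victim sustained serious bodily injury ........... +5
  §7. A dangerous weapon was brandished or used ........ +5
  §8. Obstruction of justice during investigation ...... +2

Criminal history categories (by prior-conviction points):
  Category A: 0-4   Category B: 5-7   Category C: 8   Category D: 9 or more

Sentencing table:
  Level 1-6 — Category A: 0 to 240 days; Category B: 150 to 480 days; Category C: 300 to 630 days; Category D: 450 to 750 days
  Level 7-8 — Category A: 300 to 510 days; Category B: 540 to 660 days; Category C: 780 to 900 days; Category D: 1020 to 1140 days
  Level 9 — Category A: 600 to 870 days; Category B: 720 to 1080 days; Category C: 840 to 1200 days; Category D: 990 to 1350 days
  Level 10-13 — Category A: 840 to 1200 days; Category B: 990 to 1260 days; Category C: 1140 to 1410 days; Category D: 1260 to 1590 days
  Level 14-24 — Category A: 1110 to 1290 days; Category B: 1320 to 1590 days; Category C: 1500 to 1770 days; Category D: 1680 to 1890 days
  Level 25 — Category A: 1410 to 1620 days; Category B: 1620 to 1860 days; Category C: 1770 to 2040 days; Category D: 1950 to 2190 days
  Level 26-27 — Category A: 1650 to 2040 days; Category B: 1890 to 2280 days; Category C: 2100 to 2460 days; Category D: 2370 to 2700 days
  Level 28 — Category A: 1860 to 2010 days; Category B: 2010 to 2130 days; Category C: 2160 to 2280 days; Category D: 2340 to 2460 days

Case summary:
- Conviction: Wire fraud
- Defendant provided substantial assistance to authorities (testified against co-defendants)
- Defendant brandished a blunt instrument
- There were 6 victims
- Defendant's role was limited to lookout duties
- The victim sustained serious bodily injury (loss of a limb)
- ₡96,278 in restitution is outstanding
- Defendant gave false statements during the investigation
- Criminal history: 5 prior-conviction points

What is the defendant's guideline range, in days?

Base offense level for wire fraud: 19.
§1 applies: 19 − 3 = 16.
§2 does not apply.
§3 does not apply.
§4 applies: 16 − 2 = 14.
§5 applies (level before this adjustment is 14 < 15, so +1): 14 + 1 = 15.
§6 applies: 15 + 5 = 20.
§7 applies: 20 + 5 = 25.
§8 applies: 25 + 2 = 27.
Final offense level: 27.
Criminal history: 5 prior points → Category B (5-7).
Level 27 falls in the 26-27 band.
Grid: Level 26-27 × Category B = 1890-2280 days.

1890-2280 days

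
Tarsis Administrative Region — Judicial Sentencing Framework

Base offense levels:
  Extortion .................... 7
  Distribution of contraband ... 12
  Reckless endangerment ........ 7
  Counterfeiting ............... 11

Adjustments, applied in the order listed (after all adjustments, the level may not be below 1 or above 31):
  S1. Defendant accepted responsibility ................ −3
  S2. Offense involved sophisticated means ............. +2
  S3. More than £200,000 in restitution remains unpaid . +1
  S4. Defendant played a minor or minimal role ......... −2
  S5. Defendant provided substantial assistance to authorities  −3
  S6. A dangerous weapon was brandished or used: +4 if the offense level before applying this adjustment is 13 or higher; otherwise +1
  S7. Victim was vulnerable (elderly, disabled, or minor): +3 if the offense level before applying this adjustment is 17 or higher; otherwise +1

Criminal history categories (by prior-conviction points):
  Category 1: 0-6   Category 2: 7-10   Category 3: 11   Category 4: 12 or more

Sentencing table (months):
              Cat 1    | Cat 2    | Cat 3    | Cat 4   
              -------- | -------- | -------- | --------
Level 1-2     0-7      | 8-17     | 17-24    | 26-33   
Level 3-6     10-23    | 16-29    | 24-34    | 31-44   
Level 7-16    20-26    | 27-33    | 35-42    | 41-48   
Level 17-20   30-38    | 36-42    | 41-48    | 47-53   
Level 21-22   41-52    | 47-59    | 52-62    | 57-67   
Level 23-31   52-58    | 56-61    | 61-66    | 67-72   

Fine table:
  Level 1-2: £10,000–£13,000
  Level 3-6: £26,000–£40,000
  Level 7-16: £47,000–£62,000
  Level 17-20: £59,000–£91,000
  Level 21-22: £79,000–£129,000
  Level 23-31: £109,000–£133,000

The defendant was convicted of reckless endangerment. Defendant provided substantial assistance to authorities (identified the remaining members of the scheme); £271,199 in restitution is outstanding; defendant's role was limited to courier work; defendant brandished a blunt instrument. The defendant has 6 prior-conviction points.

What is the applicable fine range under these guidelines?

Base offense level for reckless endangerment: 7.
S2 does not apply.
S3 applies: 7 + 1 = 8.
S4 applies: 8 − 2 = 6.
S5 applies: 6 − 3 = 3.
S6 applies (level before this adjustment is 3 < 13, so +1): 3 + 1 = 4.
Final offense level: 4.
Level 4 falls in the 3-6 band.
Fine table: Level 3-6 → £26,000–£40,000.

£26,000–£40,000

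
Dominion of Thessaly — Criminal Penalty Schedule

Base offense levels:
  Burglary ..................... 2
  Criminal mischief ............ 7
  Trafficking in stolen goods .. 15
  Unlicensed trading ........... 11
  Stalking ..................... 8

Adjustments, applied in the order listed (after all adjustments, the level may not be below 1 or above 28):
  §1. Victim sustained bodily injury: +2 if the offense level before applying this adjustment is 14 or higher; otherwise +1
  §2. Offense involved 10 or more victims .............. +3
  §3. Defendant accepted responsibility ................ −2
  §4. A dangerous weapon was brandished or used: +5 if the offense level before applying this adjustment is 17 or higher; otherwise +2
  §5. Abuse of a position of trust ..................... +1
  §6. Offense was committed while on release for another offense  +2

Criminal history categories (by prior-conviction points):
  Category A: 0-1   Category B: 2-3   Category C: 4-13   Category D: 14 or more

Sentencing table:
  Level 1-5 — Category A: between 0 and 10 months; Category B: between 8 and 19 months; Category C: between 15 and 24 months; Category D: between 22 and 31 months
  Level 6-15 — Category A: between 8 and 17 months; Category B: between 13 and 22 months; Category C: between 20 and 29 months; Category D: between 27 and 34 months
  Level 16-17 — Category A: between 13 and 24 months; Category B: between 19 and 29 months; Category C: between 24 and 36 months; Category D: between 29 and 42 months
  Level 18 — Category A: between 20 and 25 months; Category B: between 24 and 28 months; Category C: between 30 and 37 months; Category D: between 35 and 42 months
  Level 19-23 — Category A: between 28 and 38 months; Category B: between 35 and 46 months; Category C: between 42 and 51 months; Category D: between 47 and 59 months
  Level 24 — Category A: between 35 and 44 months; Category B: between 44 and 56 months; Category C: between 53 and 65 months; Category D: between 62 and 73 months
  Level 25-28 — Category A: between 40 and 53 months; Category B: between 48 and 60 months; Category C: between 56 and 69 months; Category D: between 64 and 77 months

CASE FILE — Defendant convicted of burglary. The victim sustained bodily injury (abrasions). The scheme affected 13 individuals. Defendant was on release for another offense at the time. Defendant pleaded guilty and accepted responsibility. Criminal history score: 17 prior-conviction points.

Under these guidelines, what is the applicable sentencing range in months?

27-34 months

Base offense level for burglary: 2.
§1 applies (level before this adjustment is 2 < 14, so +1): 2 + 1 = 3.
§2 applies: 3 + 3 = 6.
§3 applies: 6 − 2 = 4.
§4 does not apply.
§5 does not apply.
§6 applies: 4 + 2 = 6.
Final offense level: 6.
Criminal history: 17 prior points → Category D (14+).
Level 6 falls in the 6-15 band.
Grid: Level 6-15 × Category D = 27-34 months.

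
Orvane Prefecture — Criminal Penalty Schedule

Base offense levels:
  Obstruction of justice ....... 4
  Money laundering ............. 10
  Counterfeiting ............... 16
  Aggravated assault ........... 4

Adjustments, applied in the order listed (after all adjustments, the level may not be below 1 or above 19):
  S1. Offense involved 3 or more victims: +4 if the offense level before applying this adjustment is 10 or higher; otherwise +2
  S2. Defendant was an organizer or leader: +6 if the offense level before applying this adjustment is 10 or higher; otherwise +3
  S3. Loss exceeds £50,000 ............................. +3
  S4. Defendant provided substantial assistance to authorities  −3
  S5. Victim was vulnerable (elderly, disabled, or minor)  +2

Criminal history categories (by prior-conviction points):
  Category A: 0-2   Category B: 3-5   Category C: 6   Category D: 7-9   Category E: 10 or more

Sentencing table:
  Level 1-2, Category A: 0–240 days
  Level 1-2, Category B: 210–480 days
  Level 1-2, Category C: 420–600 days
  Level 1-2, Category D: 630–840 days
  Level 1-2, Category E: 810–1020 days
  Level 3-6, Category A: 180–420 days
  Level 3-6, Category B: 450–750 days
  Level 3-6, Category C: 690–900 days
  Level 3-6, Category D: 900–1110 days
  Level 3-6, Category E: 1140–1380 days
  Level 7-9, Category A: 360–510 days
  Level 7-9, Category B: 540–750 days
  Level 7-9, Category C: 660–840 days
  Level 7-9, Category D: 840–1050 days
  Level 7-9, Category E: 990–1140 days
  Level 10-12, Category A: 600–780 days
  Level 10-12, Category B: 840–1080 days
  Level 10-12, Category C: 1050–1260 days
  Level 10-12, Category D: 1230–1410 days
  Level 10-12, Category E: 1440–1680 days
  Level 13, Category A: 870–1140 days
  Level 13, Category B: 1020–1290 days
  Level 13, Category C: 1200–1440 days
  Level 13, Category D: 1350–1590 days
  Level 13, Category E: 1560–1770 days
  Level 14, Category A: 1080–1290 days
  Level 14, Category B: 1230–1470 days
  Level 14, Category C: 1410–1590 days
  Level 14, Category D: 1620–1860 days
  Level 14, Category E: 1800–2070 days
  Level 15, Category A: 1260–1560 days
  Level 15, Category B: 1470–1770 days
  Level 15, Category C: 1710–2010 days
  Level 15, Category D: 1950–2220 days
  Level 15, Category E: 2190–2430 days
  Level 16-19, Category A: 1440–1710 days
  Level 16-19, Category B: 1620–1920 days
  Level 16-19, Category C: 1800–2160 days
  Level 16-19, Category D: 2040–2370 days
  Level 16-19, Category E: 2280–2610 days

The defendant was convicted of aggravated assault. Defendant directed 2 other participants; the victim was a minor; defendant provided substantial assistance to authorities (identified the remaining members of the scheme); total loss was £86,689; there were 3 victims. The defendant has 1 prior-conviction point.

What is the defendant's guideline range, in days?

Base offense level for aggravated assault: 4.
S1 applies (level before this adjustment is 4 < 10, so +2): 4 + 2 = 6.
S2 applies (level before this adjustment is 6 < 10, so +3): 6 + 3 = 9.
S3 applies: 9 + 3 = 12.
S4 applies: 12 − 3 = 9.
S5 applies: 9 + 2 = 11.
Final offense level: 11.
Criminal history: 1 prior point → Category A (0-2).
Level 11 falls in the 10-12 band.
Grid: Level 10-12 × Category A = 600-780 days.

600-780 days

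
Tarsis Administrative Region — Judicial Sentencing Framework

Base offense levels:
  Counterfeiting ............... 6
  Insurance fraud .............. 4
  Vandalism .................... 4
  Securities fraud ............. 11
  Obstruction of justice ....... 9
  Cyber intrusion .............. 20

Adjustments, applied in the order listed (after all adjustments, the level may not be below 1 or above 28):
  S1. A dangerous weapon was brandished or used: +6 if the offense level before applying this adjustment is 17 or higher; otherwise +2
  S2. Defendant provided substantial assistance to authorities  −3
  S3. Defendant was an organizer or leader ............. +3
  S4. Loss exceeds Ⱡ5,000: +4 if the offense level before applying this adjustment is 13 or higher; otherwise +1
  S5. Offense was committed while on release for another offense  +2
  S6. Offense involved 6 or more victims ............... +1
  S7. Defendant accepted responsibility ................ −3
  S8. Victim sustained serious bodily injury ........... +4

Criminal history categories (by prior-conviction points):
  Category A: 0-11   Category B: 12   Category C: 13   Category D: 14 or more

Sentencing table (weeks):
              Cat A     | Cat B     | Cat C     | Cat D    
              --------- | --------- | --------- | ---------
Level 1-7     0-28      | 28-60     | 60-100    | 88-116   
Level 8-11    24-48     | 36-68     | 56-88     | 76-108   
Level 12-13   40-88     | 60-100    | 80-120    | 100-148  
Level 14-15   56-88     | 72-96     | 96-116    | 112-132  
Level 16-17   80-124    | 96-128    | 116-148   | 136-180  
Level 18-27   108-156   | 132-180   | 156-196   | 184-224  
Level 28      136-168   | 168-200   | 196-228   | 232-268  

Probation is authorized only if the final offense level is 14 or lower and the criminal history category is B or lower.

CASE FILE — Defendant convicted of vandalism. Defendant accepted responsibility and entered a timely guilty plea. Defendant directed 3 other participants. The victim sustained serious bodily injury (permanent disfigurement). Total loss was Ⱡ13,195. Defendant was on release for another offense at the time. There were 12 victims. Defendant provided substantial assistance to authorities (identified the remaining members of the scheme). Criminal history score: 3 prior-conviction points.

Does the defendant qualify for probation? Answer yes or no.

Yes

Base offense level for vandalism: 4.
S2 applies: 4 − 3 = 1.
S3 applies: 1 + 3 = 4.
S4 applies (level before this adjustment is 4 < 13, so +1): 4 + 1 = 5.
S5 applies: 5 + 2 = 7.
S6 applies: 7 + 1 = 8.
S7 applies: 8 − 3 = 5.
S8 applies: 5 + 4 = 9.
Final offense level: 9.
Criminal history: 3 prior points → Category A (0-11).
Level 9 falls in the 8-11 band.
Grid: Level 8-11 × Category A = 24-48 weeks.
Probation check: level 9 ≤ 14 and category A ≤ B → eligible.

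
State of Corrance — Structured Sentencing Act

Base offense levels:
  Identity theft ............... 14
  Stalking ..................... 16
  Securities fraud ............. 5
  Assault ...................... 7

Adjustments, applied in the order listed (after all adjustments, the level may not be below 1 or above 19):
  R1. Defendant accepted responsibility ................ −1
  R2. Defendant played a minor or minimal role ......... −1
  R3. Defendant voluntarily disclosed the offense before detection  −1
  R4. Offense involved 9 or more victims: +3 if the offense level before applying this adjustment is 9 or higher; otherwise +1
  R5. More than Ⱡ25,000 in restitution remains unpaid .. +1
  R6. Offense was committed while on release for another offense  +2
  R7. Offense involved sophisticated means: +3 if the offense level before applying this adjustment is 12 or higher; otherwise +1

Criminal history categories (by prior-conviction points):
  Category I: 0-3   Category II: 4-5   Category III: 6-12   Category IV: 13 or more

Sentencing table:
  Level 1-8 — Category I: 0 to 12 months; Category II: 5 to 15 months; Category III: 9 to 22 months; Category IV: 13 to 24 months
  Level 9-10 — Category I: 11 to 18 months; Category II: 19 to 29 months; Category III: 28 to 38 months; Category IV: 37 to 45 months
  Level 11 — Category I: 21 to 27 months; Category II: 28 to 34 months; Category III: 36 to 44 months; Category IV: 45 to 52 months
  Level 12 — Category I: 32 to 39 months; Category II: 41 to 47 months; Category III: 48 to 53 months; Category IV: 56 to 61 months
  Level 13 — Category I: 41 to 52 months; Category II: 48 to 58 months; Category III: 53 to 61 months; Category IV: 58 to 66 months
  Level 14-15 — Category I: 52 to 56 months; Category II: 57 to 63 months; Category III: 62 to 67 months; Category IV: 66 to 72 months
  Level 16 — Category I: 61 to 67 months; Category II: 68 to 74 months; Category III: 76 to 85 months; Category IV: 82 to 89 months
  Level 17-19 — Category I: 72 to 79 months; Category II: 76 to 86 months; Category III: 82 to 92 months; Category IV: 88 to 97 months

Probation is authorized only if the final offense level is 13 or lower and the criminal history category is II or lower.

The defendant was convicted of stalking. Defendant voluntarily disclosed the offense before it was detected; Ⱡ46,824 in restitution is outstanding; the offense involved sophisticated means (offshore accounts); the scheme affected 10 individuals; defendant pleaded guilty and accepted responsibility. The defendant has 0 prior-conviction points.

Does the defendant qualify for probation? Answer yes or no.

Base offense level for stalking: 16.
R1 applies: 16 − 1 = 15.
R3 applies: 15 − 1 = 14.
R4 applies (level before this adjustment is 14 ≥ 9, so +3): 14 + 3 = 17.
R5 applies: 17 + 1 = 18.
R7 applies (level before this adjustment is 18 ≥ 12, so +3): 18 + 3 = 21.
Level 21 exceeds the maximum of 19; capped at 19.
Final offense level: 19.
Criminal history: 0 prior points → Category I (0-3).
Level 19 falls in the 17-19 band.
Grid: Level 17-19 × Category I = 72-79 months.
Probation check: level 19 > 13 and category I ≤ II → not eligible.

No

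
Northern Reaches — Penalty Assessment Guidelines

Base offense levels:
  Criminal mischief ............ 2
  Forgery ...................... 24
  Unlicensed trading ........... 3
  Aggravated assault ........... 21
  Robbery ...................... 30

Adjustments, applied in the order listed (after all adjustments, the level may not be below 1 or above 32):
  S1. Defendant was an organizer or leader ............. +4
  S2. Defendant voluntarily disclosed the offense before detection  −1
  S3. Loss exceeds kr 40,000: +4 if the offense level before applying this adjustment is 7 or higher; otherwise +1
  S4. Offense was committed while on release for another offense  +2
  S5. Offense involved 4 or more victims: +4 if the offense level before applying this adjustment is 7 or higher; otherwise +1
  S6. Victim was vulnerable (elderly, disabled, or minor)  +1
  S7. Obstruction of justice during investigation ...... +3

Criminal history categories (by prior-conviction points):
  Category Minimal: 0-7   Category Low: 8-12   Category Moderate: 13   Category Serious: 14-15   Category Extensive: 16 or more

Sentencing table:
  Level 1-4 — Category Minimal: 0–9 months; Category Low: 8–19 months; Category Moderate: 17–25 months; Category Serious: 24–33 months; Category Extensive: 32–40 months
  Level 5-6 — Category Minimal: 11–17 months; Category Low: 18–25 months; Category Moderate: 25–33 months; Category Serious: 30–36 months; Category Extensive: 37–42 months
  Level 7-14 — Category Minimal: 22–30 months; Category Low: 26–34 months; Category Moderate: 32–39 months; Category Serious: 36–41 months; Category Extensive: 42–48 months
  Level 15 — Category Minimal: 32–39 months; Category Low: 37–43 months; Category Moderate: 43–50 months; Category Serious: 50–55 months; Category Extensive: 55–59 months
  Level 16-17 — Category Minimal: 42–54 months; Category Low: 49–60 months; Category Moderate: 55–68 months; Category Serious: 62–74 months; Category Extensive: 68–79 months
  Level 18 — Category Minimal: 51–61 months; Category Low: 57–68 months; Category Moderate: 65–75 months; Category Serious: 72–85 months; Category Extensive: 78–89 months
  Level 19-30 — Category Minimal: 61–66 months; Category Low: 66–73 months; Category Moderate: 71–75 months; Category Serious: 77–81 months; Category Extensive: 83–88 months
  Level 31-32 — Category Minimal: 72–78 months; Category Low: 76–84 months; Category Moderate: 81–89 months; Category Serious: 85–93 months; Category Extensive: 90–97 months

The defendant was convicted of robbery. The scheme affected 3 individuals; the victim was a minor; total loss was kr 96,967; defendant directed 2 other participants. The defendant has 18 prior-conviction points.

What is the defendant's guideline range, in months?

Base offense level for robbery: 30.
S1 applies: 30 + 4 = 34.
S2 does not apply.
S3 applies (level before this adjustment is 34 ≥ 7, so +4): 34 + 4 = 38.
S4 does not apply.
S6 applies: 38 + 1 = 39.
S7 does not apply.
Level 39 exceeds the maximum of 32; capped at 32.
Final offense level: 32.
Criminal history: 18 prior points → Category Extensive (16+).
Level 32 falls in the 31-32 band.
Grid: Level 31-32 × Category Extensive = 90-97 months.

90-97 months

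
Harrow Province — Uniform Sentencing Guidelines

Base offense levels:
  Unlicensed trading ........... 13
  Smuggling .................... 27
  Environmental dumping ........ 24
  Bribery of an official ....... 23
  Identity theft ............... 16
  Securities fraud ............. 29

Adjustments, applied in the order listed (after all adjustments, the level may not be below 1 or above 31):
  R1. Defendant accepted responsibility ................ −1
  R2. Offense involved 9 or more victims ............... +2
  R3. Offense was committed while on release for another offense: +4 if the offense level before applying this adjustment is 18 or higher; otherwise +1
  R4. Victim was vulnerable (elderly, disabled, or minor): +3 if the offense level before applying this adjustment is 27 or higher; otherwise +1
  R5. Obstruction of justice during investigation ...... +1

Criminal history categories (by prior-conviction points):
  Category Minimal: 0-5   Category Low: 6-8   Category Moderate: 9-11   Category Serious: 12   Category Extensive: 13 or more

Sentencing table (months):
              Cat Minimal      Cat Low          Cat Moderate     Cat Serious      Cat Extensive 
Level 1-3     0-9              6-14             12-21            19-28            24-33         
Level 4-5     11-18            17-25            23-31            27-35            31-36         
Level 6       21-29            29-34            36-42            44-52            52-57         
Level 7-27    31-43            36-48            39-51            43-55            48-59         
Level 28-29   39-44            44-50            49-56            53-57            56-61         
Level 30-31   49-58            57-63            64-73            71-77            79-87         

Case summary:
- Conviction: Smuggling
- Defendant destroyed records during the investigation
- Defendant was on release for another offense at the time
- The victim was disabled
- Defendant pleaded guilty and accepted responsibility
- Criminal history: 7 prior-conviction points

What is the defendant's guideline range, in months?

57-63 months

Base offense level for smuggling: 27.
R1 applies: 27 − 1 = 26.
R3 applies (level before this adjustment is 26 ≥ 18, so +4): 26 + 4 = 30.
R4 applies (level before this adjustment is 30 ≥ 27, so +3): 30 + 3 = 33.
R5 applies: 33 + 1 = 34.
Level 34 exceeds the maximum of 31; capped at 31.
Final offense level: 31.
Criminal history: 7 prior points → Category Low (6-8).
Level 31 falls in the 30-31 band.
Grid: Level 30-31 × Category Low = 57-63 months.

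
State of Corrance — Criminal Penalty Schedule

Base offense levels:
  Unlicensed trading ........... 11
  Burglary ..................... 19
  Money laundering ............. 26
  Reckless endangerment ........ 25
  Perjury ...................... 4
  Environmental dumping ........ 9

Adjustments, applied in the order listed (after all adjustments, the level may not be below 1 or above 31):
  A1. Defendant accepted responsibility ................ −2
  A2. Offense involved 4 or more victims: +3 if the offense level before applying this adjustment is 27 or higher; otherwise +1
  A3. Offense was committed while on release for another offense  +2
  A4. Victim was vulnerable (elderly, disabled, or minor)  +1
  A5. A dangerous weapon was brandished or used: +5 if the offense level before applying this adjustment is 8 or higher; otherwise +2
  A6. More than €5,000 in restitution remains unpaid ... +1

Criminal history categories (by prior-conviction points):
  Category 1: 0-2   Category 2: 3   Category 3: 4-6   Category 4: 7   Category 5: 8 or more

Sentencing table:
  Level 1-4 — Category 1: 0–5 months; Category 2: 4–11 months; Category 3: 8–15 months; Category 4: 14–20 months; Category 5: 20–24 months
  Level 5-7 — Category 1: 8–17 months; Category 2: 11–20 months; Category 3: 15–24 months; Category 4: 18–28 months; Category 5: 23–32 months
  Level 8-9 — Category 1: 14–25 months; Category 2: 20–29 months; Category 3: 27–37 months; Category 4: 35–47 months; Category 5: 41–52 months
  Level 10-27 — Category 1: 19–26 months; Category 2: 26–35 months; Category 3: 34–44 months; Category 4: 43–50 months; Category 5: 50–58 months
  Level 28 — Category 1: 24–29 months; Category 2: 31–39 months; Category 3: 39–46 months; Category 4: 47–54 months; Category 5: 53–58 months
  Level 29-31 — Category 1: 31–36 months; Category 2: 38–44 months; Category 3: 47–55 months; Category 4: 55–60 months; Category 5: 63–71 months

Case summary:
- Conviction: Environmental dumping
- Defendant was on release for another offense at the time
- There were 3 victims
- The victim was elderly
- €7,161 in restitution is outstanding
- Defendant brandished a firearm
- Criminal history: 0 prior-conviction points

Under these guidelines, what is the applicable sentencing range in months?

19-26 months

Base offense level for environmental dumping: 9.
A1 does not apply.
A3 applies: 9 + 2 = 11.
A4 applies: 11 + 1 = 12.
A5 applies (level before this adjustment is 12 ≥ 8, so +5): 12 + 5 = 17.
A6 applies: 17 + 1 = 18.
Final offense level: 18.
Criminal history: 0 prior points → Category 1 (0-2).
Level 18 falls in the 10-27 band.
Grid: Level 10-27 × Category 1 = 19-26 months.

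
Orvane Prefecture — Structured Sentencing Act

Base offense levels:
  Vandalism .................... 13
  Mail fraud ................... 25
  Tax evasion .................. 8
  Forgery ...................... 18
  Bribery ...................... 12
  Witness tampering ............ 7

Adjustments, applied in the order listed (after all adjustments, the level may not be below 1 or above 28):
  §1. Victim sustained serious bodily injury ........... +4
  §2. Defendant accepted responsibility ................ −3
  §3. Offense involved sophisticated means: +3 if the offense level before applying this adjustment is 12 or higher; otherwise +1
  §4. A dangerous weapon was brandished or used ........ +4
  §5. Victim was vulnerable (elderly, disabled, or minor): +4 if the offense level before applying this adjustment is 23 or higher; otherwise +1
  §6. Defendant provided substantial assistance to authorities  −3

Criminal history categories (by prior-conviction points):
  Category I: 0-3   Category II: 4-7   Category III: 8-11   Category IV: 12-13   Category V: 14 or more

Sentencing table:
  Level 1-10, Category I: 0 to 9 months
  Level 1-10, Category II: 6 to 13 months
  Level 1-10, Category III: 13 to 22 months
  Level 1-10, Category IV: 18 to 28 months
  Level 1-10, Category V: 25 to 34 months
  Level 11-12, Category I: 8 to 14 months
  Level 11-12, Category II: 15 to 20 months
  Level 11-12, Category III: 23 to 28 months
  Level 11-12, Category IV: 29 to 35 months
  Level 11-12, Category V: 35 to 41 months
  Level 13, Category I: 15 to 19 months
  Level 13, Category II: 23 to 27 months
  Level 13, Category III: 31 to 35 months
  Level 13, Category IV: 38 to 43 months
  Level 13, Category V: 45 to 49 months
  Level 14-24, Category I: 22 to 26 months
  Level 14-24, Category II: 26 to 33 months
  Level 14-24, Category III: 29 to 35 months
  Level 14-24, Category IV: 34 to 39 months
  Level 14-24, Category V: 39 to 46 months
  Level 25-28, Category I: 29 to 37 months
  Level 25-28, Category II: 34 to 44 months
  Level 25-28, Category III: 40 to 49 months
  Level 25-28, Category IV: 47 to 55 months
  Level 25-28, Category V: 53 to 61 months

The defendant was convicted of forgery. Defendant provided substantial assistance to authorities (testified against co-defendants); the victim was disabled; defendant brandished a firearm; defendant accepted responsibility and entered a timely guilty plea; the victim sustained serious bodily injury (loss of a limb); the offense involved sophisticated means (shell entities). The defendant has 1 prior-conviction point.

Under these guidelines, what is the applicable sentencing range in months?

29-37 months

Base offense level for forgery: 18.
§1 applies: 18 + 4 = 22.
§2 applies: 22 − 3 = 19.
§3 applies (level before this adjustment is 19 ≥ 12, so +3): 19 + 3 = 22.
§4 applies: 22 + 4 = 26.
§5 applies (level before this adjustment is 26 ≥ 23, so +4): 26 + 4 = 30.
§6 applies: 30 − 3 = 27.
Final offense level: 27.
Criminal history: 1 prior point → Category I (0-3).
Level 27 falls in the 25-28 band.
Grid: Level 25-28 × Category I = 29-37 months.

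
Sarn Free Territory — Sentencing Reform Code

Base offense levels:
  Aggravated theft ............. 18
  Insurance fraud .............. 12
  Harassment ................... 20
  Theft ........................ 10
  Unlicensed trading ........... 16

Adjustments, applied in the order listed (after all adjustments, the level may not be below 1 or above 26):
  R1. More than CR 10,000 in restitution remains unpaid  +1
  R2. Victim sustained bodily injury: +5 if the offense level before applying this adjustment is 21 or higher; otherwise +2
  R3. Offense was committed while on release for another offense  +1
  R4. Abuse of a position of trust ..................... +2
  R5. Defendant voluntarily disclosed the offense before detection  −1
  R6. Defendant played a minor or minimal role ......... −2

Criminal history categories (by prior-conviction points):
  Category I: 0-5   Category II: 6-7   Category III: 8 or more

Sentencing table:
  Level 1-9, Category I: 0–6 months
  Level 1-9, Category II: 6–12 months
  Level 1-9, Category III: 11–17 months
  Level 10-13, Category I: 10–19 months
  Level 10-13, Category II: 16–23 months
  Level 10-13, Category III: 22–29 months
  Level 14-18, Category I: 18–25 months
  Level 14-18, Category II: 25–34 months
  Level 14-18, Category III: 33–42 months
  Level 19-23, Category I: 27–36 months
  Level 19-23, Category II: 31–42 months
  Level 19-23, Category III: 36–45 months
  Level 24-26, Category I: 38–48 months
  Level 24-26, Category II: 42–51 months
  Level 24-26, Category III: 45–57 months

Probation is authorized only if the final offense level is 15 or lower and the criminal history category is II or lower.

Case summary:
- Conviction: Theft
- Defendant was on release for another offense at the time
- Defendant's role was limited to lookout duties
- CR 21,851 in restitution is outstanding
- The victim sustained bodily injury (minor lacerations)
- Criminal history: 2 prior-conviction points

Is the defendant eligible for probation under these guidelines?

Base offense level for theft: 10.
R1 applies: 10 + 1 = 11.
R2 applies (level before this adjustment is 11 < 21, so +2): 11 + 2 = 13.
R3 applies: 13 + 1 = 14.
R6 applies: 14 − 2 = 12.
Final offense level: 12.
Criminal history: 2 prior points → Category I (0-5).
Level 12 falls in the 10-13 band.
Grid: Level 10-13 × Category I = 10-19 months.
Probation check: level 12 ≤ 15 and category I ≤ II → eligible.

Yes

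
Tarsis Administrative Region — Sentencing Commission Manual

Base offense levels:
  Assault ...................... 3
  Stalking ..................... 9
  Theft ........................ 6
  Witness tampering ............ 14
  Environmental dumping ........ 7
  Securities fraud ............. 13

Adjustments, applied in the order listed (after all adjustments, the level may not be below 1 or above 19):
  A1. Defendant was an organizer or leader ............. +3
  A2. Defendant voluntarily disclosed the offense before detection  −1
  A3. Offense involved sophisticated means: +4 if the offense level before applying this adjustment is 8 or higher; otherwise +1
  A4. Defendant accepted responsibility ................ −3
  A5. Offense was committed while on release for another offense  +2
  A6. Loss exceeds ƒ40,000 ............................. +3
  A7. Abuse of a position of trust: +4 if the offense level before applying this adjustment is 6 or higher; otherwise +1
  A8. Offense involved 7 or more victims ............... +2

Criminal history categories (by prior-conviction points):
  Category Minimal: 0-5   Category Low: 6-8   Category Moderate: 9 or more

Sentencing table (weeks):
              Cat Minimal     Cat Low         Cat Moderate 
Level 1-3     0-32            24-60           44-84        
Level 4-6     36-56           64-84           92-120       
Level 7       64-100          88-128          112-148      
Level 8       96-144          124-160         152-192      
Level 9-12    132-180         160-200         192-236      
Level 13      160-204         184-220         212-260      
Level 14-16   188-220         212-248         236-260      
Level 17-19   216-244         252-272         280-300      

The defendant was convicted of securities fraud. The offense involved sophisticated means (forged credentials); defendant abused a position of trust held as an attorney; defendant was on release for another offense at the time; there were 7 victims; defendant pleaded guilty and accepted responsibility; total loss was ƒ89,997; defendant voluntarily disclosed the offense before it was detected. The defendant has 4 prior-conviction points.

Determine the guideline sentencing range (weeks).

216-244 weeks

Base offense level for securities fraud: 13.
A1 does not apply.
A2 applies: 13 − 1 = 12.
A3 applies (level before this adjustment is 12 ≥ 8, so +4): 12 + 4 = 16.
A4 applies: 16 − 3 = 13.
A5 applies: 13 + 2 = 15.
A6 applies: 15 + 3 = 18.
A7 applies (level before this adjustment is 18 ≥ 6, so +4): 18 + 4 = 22.
A8 applies: 22 + 2 = 24.
Level 24 exceeds the maximum of 19; capped at 19.
Final offense level: 19.
Criminal history: 4 prior points → Category Minimal (0-5).
Level 19 falls in the 17-19 band.
Grid: Level 17-19 × Category Minimal = 216-244 weeks.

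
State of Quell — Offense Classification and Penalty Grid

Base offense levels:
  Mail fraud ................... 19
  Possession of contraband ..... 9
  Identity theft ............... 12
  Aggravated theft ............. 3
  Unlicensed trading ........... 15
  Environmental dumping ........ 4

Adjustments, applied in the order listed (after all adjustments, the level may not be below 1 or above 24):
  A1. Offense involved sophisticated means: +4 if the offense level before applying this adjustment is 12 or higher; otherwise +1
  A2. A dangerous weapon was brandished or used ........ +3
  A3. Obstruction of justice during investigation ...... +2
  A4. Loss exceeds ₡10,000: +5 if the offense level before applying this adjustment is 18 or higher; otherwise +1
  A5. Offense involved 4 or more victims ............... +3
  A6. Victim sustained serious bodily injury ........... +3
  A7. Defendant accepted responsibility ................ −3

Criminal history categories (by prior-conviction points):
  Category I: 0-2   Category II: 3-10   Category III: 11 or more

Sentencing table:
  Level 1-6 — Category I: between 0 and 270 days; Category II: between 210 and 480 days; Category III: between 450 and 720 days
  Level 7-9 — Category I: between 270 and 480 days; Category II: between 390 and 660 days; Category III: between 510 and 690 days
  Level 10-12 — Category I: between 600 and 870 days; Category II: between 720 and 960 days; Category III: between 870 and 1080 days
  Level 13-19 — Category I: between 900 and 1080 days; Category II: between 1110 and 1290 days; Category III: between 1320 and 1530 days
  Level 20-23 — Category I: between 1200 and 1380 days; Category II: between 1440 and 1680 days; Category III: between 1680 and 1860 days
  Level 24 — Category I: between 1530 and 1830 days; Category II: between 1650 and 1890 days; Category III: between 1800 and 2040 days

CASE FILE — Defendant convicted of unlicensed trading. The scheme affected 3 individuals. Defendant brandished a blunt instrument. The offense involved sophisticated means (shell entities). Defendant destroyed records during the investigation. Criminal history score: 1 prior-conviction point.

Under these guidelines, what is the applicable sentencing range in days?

Base offense level for unlicensed trading: 15.
A1 applies (level before this adjustment is 15 ≥ 12, so +4): 15 + 4 = 19.
A2 applies: 19 + 3 = 22.
A3 applies: 22 + 2 = 24.
A4 does not apply.
A5 does not apply.
A7 does not apply.
Final offense level: 24.
Criminal history: 1 prior point → Category I (0-2).
Level 24 falls in the 24 band.
Grid: Level 24 × Category I = 1530-1830 days.

1530-1830 days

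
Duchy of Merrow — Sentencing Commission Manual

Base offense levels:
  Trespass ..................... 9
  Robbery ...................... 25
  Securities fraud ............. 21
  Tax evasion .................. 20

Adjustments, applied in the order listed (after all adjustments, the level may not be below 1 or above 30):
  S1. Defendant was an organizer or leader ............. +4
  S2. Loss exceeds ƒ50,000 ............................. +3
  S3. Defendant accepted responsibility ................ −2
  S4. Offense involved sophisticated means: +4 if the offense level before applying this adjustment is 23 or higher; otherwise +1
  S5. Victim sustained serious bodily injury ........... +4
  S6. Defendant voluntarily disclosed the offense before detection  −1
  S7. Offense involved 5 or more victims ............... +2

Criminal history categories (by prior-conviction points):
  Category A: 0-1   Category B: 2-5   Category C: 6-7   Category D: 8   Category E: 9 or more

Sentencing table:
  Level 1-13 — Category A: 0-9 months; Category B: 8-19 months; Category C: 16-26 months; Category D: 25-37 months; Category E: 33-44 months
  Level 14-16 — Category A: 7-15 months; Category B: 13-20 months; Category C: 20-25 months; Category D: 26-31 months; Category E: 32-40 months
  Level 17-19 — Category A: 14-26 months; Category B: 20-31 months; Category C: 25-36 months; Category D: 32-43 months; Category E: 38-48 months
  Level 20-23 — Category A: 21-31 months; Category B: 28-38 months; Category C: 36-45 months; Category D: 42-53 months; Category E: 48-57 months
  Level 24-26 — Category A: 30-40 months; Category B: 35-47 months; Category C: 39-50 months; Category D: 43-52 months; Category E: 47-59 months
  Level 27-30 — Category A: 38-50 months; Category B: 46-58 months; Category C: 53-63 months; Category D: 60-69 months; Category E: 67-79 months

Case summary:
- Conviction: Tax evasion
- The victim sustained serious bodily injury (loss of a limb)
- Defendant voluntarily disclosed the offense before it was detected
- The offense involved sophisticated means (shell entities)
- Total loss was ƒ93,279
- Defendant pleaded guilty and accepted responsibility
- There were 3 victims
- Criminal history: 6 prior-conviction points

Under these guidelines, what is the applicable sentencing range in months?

39-50 months

Base offense level for tax evasion: 20.
S2 applies: 20 + 3 = 23.
S3 applies: 23 − 2 = 21.
S4 applies (level before this adjustment is 21 < 23, so +1): 21 + 1 = 22.
S5 applies: 22 + 4 = 26.
S6 applies: 26 − 1 = 25.
S7 does not apply.
Final offense level: 25.
Criminal history: 6 prior points → Category C (6-7).
Level 25 falls in the 24-26 band.
Grid: Level 24-26 × Category C = 39-50 months.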